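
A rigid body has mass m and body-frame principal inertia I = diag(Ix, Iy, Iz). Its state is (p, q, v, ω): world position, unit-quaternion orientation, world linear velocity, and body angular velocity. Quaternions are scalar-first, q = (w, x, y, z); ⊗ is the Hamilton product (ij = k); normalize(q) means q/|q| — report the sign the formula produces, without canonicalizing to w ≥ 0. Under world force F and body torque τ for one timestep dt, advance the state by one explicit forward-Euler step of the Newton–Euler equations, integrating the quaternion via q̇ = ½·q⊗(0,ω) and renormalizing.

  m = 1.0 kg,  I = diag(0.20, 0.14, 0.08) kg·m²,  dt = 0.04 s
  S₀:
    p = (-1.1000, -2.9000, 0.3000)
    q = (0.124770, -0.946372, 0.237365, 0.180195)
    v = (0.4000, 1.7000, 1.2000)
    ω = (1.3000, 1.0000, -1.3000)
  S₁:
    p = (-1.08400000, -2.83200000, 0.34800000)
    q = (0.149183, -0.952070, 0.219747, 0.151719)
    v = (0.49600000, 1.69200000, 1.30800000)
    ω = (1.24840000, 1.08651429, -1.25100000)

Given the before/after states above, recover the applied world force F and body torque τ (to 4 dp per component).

Δω = ω₁−ω₀ = (-0.05160000, 0.08651429, 0.04900000)
applied torque τ = (-0.1800, 0.1000, 0.0200)
Δv = v₁−v₀ = (0.09600000, -0.00800000, 0.10800000)
F = m·Δv/dt = (2.4000, -0.2000, 2.7000)

F = (2.4000, -0.2000, 2.7000)
τ = (-0.1800, 0.1000, 0.0200)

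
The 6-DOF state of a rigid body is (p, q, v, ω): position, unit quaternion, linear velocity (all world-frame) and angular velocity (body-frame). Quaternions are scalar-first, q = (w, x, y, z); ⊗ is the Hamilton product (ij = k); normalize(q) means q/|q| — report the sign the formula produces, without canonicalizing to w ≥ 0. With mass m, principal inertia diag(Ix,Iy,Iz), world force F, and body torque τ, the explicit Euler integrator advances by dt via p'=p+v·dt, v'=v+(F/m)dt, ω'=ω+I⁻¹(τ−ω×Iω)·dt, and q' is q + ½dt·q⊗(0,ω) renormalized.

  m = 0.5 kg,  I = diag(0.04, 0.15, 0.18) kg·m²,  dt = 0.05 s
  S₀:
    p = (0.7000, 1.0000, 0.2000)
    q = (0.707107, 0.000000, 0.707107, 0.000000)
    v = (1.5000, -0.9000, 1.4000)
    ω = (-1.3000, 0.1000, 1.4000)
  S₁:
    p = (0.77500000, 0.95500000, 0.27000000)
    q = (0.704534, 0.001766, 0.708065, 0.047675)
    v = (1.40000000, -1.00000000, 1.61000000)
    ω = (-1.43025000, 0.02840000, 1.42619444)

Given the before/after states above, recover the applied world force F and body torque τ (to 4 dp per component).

rate change Δω = (-0.13025000, -0.07160000, 0.02619444)
applied torque τ = (-0.1000, 0.0400, 0.0800)
Δv = v₁−v₀ = (-0.10000000, -0.10000000, 0.21000000)
F = m·Δv/dt = (-1.0000, -1.0000, 2.1000)

F = (-1.0000, -1.0000, 2.1000)
τ = (-0.1000, 0.0400, 0.0800)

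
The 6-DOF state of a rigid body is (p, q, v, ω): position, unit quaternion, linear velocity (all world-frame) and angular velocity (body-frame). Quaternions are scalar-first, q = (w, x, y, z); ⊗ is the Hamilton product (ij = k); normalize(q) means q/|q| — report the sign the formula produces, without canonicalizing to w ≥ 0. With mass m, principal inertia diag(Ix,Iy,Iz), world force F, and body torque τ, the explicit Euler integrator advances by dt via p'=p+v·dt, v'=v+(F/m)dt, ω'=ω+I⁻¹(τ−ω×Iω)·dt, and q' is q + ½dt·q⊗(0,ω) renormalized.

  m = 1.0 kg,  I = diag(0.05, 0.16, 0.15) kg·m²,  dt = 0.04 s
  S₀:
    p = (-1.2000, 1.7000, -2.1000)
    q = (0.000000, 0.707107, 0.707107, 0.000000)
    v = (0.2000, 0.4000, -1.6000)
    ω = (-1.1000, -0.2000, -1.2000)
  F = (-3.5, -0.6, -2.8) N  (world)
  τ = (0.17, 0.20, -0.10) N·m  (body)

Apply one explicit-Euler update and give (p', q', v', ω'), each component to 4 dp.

α = I⁻¹(τ − ω×Iω) = (3.4480, 2.0750, -0.8280)
ω + α·dt = (-0.9621, -0.1170, -1.2331)
Hamilton product q⊗(0,ω) = (0.9192391, -0.8485284, 0.8485284, 0.6363963)
q' = normalize(q + ½dt·q⊗(0,ω)) = (0.0184, 0.6898, 0.7237, 0.0127)
p + v·dt = (-1.1920, 1.7160, -2.1640)
v' = v + a·dt = (0.0600, 0.3760, -1.7120)

p' = (-1.1920, 1.7160, -2.1640)
q' = (0.0184, 0.6898, 0.7237, 0.0127)
v' = (0.0600, 0.3760, -1.7120)
ω' = (-0.9621, -0.1170, -1.2331)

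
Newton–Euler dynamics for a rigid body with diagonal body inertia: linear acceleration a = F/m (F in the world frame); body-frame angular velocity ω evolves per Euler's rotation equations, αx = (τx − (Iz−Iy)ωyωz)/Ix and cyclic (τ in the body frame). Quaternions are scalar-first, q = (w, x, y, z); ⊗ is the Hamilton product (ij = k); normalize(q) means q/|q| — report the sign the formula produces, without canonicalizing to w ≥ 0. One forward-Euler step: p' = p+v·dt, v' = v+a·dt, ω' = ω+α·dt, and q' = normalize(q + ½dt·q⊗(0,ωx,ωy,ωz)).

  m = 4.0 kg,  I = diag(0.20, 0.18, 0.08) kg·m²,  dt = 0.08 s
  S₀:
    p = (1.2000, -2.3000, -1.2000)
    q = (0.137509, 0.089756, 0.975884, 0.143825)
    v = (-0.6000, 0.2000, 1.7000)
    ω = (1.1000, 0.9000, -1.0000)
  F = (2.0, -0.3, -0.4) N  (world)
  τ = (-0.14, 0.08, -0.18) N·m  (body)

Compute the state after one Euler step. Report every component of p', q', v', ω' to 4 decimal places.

linear accel F/m = (0.5000, -0.0750, -0.1000)
new position p' = (1.1520, -2.2840, -1.0640)
v + (F/m)dt = (-0.5600, 0.1940, 1.6920)
angular accel α = (-1.1500, 1.1778, -2.0025)
ω' = ω + α·dt = (1.0080, 0.9942, -1.1602)
2q̇ = q⊗(0,ω) = (-0.8332022, -0.9540666, 0.3717216, -1.1302010)
q + ½dt·q⊗(0,ω), renormalized = (0.1039, 0.0515, 0.9884, 0.0984)

p' = (1.1520, -2.2840, -1.0640)
q' = (0.1039, 0.0515, 0.9884, 0.0984)
v' = (-0.5600, 0.1940, 1.6920)
ω' = (1.0080, 0.9942, -1.1602)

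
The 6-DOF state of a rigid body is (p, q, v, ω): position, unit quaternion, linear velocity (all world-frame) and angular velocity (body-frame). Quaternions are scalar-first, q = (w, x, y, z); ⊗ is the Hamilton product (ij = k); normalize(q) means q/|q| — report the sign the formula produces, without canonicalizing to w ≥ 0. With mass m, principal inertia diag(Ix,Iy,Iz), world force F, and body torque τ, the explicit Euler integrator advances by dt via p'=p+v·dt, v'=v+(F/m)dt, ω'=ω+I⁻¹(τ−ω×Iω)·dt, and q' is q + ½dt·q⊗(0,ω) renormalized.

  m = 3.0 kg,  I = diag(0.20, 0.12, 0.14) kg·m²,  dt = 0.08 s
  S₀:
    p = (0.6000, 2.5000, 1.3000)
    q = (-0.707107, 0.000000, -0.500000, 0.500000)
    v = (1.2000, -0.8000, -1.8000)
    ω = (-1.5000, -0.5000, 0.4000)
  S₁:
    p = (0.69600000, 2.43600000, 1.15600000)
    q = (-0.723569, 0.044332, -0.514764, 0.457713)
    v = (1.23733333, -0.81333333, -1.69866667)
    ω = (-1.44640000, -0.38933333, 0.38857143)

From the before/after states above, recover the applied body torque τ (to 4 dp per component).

τ = (0.1300, 0.1300, -0.0800)

Δω = ω₁−ω₀ = (0.05360000, 0.11066667, -0.01142857)
gyro term ω₀×Iω₀ = (-0.0040, -0.0360, -0.0600)
τ = I·(Δω/dt) + ω₀×(Iω₀) = (0.1300, 0.1300, -0.0800)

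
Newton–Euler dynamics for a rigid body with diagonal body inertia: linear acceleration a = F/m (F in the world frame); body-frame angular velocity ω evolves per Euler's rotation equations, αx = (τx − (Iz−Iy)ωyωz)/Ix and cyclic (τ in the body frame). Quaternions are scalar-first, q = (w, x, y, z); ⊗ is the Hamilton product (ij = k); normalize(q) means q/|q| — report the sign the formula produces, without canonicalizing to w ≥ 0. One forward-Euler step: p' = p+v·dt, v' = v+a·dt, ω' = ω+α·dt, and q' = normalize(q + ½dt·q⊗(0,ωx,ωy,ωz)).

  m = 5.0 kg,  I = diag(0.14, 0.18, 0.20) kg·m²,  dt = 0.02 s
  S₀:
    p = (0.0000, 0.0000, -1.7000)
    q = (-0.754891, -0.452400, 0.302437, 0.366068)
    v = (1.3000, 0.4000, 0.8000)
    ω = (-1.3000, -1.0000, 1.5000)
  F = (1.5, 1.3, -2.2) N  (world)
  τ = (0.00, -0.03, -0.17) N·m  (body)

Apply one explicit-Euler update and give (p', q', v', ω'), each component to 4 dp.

p' = (0.0260, 0.0080, -1.6840)
q' = (-0.7631, -0.4343, 0.3119, 0.3631)
v' = (1.3060, 0.4052, 0.7912)
ω' = (-1.2957, -1.0163, 1.4778)

ω×(Iω) gyroscopic = (-0.0300, 0.1170, 0.0520)
(τ − ω×Iω)/I = (0.2143, -0.8167, -1.1100)
new body rate ω' = (-1.2957, -1.0163, 1.4778)
q⊗(0,ω) = (-0.8347850, 1.8010818, 0.9576026, -0.2867684)
q + ½dt·q⊗(0,ω), renormalized = (-0.7631, -0.4343, 0.3119, 0.3631)
a = (0.3000, 0.2600, -0.4400)
p' = p + v·dt = (0.0260, 0.0080, -1.6840)
v' = v + a·dt = (1.3060, 0.4052, 0.7912)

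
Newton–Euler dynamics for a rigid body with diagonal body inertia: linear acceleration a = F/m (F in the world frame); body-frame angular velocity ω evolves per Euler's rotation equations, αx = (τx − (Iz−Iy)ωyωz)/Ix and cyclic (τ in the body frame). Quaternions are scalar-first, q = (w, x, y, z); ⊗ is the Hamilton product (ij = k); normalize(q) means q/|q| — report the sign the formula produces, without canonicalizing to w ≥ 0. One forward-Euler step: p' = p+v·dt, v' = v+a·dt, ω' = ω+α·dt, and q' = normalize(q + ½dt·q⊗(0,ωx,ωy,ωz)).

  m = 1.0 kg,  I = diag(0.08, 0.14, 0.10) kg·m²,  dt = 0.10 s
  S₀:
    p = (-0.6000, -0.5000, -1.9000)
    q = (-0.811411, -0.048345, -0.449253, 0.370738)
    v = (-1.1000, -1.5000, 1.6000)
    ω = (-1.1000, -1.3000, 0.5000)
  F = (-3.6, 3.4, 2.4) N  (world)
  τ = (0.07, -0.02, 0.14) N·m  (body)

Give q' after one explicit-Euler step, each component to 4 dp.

q' = (-0.8492, 0.0091, -0.4141, 0.3276)

q⊗(0,ω) = (-0.8225774, 1.1498850, 0.6711950, -0.8370353)
q + ½dt·q⊗(0,ω), renormalized = (-0.8492, 0.0091, -0.4141, 0.3276)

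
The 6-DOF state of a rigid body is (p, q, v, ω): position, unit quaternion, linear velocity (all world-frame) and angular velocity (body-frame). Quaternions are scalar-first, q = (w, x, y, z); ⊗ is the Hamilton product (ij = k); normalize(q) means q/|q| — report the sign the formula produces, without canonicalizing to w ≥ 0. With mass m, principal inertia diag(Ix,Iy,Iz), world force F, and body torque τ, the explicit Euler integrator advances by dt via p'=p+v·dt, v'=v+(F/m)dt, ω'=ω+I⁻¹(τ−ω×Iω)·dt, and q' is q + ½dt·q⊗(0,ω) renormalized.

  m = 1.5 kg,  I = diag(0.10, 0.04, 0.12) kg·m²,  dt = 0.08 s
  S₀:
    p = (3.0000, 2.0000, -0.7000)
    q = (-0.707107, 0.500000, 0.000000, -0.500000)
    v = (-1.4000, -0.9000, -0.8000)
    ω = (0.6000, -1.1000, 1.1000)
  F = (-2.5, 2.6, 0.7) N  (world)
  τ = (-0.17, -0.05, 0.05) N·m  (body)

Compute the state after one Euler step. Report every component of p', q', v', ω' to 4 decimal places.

a = F/m = (-1.6667, 1.7333, 0.4667)
p' = p + v·dt = (2.8880, 1.9280, -0.7640)
v' = v + a·dt = (-1.5333, -0.7613, -0.7627)
precession coupling ω×(Iω) = (-0.0968, -0.0132, 0.0396)
(τ − ω×Iω)/I = (-0.7320, -0.9200, 0.0867)
ω' = ω + α·dt = (0.5414, -1.1736, 1.1069)
Hamilton product q⊗(0,ω) = (0.2500000, -0.9742642, -0.0721823, -1.3278177)
updated quaternion q' = (-0.6956, 0.4600, -0.0029, -0.5519)

p' = (2.8880, 1.9280, -0.7640)
q' = (-0.6956, 0.4600, -0.0029, -0.5519)
v' = (-1.5333, -0.7613, -0.7627)
ω' = (0.5414, -1.1736, 1.1069)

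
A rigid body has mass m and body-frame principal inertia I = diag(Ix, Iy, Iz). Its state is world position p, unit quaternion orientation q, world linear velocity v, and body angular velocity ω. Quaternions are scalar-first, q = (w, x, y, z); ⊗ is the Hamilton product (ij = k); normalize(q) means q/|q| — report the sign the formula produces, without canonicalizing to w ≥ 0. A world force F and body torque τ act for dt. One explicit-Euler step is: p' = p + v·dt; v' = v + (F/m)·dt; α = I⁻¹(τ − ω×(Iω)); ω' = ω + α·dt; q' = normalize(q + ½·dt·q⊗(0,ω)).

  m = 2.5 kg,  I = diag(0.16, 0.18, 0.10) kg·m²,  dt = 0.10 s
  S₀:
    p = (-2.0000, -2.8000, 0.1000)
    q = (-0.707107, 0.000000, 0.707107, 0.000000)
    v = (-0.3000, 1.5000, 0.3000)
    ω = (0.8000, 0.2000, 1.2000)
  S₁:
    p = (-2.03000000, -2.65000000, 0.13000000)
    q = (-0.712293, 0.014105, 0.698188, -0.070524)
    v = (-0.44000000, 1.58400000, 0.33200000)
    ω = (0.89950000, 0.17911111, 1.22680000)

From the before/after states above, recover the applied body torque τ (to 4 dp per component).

ω₁ − ω₀ = (0.09950000, -0.02088889, 0.02680000)
ω₀×(Iω₀) = (-0.0192, 0.0576, 0.0032)
I·α + gyro = (0.1400, 0.0200, 0.0300)

τ = (0.1400, 0.0200, 0.0300)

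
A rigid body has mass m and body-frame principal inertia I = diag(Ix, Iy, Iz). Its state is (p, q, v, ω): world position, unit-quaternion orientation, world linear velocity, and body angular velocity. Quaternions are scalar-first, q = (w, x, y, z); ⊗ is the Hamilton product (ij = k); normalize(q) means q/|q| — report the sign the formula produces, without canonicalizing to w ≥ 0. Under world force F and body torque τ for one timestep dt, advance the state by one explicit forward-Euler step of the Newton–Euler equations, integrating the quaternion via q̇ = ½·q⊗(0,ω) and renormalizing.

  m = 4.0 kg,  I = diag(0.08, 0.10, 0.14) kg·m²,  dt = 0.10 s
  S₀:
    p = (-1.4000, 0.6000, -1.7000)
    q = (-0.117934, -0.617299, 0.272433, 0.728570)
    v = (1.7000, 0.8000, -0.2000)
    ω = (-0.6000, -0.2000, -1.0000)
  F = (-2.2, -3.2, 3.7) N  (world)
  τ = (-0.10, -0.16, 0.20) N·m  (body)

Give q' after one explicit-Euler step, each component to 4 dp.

q' = (-0.0971, -0.6190, 0.2205, 0.7475)

Hamilton product q⊗(0,ω) = (0.4126772, -0.0559586, -1.0308542, 0.4048536)
q + ½dt·q⊗(0,ω), renormalized = (-0.0971, -0.6190, 0.2205, 0.7475)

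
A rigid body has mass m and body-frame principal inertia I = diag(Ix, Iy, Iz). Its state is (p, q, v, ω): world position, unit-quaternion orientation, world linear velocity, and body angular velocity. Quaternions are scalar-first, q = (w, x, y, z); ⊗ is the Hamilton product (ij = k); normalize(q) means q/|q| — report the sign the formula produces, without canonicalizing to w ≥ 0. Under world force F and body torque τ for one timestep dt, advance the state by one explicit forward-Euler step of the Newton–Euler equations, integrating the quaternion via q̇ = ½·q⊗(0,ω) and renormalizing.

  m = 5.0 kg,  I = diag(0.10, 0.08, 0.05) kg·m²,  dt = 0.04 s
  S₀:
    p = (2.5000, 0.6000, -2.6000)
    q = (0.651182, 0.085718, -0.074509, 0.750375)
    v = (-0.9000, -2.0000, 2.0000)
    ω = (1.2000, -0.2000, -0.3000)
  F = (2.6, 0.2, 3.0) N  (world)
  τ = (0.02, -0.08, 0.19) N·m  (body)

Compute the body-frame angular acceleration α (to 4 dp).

gyro term ω×Iω = (-0.0018, -0.0180, 0.0048)
α = I⁻¹(τ − ω×Iω) = (0.2180, -0.7750, 3.7040)

α = (0.2180, -0.7750, 3.7040)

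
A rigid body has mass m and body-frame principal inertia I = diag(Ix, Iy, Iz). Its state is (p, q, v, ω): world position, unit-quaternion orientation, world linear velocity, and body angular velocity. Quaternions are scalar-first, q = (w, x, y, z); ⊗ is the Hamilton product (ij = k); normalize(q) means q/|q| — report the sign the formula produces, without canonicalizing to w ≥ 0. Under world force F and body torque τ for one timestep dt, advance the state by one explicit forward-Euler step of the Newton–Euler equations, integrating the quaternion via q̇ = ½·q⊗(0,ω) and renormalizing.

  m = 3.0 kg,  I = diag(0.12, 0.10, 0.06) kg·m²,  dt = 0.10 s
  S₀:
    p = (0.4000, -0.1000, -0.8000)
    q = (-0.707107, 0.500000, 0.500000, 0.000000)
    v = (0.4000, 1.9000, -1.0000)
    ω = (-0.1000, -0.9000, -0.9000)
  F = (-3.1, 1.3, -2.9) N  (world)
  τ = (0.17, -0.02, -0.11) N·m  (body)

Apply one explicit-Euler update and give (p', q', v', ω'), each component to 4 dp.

p' = (0.4400, 0.0900, -0.9000)
q' = (-0.6807, 0.4801, 0.5532, 0.0118)
v' = (0.2967, 1.9433, -1.0967)
ω' = (0.0687, -0.9254, -1.0803)

gyro term ω×Iω = (-0.0324, 0.0054, -0.0018)
(τ − ω×Iω)/I = (1.6867, -0.2540, -1.8033)
ω + α·dt = (0.0687, -0.9254, -1.0803)
Hamilton product q⊗(0,ω) = (0.5000000, -0.3792893, 1.0863963, 0.2363963)
q + ½dt·q⊗(0,ω), renormalized = (-0.6807, 0.4801, 0.5532, 0.0118)
a = (-1.0333, 0.4333, -0.9667)
p + v·dt = (0.4400, 0.0900, -0.9000)
new velocity v' = (0.2967, 1.9433, -1.0967)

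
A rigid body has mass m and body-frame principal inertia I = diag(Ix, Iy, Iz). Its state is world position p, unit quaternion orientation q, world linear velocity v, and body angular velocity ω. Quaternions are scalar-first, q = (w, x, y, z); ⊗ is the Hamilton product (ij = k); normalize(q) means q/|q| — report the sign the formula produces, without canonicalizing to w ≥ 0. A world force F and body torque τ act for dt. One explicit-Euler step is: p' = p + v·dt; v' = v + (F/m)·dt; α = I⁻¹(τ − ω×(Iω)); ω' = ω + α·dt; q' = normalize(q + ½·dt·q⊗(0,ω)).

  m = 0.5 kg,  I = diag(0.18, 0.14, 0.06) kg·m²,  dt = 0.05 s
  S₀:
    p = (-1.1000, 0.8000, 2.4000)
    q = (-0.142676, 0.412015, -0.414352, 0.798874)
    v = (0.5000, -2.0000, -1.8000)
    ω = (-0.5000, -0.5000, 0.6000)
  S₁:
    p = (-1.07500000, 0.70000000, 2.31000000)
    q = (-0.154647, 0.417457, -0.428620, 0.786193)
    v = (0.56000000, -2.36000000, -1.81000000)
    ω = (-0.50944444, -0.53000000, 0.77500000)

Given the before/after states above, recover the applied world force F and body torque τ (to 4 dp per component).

F = (0.6000, -3.6000, -0.1000)
τ = (-0.0100, -0.1200, 0.2000)

velocity change Δv = (0.06000000, -0.36000000, -0.01000000)
applied force F = (0.6000, -3.6000, -0.1000)
rate change Δω = (-0.00944444, -0.03000000, 0.17500000)
τ = I·(Δω/dt) + ω₀×(Iω₀) = (-0.0100, -0.1200, 0.2000)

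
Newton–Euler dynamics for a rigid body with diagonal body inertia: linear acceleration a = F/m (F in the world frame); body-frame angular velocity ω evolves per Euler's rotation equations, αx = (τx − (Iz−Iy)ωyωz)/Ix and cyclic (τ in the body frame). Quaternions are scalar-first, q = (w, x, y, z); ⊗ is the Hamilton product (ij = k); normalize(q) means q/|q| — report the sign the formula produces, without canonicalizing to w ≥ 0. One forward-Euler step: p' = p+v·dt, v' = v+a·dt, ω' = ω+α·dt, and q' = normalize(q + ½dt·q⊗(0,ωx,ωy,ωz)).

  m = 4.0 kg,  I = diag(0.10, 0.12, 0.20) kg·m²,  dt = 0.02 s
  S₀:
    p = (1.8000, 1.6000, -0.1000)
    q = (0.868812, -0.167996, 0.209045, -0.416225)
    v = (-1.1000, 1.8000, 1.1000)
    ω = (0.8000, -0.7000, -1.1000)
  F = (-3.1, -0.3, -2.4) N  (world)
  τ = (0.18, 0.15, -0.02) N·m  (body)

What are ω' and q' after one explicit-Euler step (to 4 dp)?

gyro term ω×Iω = (0.0616, 0.0880, -0.0112)
(τ − ω×Iω)/I = (1.1840, 0.5167, -0.0440)
ω + α·dt = (0.8237, -0.6897, -1.1009)
q⊗(0,ω) = (-0.1771192, 0.1737426, -1.1259440, -1.0053320)
q + ½dt·q⊗(0,ω), renormalized = (0.8669, -0.1662, 0.1978, -0.4262)

ω' = (0.8237, -0.6897, -1.1009)
q' = (0.8669, -0.1662, 0.1978, -0.4262)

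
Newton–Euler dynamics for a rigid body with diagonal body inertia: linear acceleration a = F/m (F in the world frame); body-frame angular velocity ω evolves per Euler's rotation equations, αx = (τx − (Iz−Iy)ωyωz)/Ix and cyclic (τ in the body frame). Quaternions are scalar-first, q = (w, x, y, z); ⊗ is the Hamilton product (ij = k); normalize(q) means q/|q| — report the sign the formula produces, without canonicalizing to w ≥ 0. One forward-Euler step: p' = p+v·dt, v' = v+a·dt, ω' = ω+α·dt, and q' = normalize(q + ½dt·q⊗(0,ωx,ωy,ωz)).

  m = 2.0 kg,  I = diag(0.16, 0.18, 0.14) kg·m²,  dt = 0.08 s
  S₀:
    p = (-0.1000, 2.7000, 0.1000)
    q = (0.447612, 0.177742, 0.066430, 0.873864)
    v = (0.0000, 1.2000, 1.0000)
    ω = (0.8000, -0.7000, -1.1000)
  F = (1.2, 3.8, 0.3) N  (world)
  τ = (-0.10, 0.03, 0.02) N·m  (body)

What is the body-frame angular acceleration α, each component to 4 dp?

α = (-0.4325, 0.2644, 0.2229)

precession coupling ω×(Iω) = (-0.0308, -0.0176, -0.0112)
(τ − ω×Iω)/I = (-0.4325, 0.2644, 0.2229)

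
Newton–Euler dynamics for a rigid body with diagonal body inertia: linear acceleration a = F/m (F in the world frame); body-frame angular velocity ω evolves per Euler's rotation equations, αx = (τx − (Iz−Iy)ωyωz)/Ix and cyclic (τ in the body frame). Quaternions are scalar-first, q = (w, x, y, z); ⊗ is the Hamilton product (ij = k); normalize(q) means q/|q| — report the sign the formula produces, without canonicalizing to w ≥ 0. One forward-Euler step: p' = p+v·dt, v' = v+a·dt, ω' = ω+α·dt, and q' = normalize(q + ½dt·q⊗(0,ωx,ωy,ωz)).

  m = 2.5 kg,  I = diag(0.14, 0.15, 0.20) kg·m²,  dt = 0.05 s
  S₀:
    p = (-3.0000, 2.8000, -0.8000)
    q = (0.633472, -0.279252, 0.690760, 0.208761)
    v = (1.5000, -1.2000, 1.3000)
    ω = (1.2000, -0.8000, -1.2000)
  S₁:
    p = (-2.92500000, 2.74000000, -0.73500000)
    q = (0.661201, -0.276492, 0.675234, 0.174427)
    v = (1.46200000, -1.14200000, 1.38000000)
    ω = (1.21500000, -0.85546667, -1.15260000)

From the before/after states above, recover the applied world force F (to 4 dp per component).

velocity change Δv = (-0.03800000, 0.05800000, 0.08000000)
applied force F = (-1.9000, 2.9000, 4.0000)

F = (-1.9000, 2.9000, 4.0000)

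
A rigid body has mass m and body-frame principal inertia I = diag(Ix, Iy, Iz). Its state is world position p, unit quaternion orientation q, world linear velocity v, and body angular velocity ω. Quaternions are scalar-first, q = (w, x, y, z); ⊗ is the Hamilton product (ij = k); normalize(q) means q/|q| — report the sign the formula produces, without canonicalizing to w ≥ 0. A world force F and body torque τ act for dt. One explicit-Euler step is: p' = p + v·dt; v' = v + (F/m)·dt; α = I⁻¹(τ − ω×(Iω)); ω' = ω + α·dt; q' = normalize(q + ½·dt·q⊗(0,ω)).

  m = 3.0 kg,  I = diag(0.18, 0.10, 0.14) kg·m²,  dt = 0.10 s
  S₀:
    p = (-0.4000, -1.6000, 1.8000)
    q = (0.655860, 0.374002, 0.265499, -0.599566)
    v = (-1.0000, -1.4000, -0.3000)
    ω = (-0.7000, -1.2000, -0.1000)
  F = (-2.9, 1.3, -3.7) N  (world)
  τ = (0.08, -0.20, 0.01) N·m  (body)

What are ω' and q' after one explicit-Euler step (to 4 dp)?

precession coupling ω×(Iω) = (0.0048, 0.0028, -0.0672)
(τ − ω×Iω)/I = (0.4178, -2.0280, 0.5514)
new body rate ω' = (-0.6582, -1.4028, -0.0449)
Hamilton product q⊗(0,ω) = (0.5204436, -1.2051311, -0.3299356, -0.3285391)
updated quaternion q' = (0.6802, 0.3130, 0.2484, -0.6145)

ω' = (-0.6582, -1.4028, -0.0449)
q' = (0.6802, 0.3130, 0.2484, -0.6145)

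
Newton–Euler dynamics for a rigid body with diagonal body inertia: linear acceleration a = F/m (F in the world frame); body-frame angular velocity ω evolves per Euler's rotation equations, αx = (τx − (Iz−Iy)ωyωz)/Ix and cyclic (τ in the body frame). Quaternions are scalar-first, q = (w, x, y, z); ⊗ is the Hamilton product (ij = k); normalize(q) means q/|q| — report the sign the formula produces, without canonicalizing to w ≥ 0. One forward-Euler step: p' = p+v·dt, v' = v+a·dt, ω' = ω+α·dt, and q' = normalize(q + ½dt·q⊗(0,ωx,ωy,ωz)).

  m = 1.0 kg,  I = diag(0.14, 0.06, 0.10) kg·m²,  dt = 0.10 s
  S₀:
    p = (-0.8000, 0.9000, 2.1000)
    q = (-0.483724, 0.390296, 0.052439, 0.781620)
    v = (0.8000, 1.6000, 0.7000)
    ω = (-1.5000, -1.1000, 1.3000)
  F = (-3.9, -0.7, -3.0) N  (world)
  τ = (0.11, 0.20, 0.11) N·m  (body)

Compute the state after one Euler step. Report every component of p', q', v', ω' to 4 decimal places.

p' = (-0.7200, 1.0600, 2.1700)
q' = (-0.4992, 0.4700, -0.0049, 0.7280)
v' = (0.4100, 1.5300, 0.4000)
ω' = (-1.3806, -0.6367, 1.5420)

p + v·dt = (-0.7200, 1.0600, 2.1700)
new velocity v' = (0.4100, 1.5300, 0.4000)
α = I⁻¹(τ − ω×Iω) = (1.1943, 4.6333, 2.4200)
new body rate ω' = (-1.3806, -0.6367, 1.5420)
q⊗(0,ω) = (-0.3729791, 1.6535387, -1.1477184, -0.9795083)
updated quaternion q' = (-0.4992, 0.4700, -0.0049, 0.7280)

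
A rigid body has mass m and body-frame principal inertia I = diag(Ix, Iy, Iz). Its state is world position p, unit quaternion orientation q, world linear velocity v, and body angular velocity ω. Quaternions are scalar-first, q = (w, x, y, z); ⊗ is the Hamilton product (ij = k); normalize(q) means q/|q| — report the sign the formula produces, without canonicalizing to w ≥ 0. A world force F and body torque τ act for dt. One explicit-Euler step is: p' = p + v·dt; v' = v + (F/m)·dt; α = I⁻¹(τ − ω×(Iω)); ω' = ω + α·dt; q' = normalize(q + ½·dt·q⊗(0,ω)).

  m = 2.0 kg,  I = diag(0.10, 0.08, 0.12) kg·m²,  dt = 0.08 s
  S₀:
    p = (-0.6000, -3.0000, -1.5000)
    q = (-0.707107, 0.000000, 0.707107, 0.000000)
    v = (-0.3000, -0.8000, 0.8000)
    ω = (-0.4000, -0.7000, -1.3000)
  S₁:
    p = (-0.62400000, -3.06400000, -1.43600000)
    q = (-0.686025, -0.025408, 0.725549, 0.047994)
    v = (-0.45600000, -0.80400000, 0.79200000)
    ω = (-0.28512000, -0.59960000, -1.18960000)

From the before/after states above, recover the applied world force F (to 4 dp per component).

Δv = v₁−v₀ = (-0.15600000, -0.00400000, -0.00800000)
m·(v₁−v₀)/dt = (-3.9000, -0.1000, -0.2000)

F = (-3.9000, -0.1000, -0.2000)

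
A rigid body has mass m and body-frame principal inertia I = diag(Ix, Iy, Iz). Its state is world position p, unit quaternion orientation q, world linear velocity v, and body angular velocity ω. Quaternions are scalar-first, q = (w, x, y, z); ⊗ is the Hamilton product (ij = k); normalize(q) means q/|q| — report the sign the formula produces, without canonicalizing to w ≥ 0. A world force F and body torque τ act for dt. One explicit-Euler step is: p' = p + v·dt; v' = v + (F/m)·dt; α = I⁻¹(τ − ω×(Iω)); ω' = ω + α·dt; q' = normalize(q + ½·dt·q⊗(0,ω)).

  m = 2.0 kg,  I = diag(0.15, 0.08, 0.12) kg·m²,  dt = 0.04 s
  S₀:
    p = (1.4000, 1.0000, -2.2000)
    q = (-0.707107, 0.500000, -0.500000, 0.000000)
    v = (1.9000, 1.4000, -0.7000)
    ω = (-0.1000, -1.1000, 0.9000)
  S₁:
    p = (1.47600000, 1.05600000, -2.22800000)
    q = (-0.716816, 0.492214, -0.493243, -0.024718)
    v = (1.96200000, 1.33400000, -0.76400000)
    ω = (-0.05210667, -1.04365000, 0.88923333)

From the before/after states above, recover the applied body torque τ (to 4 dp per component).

τ = (0.1400, 0.1100, -0.0400)

ω₁ − ω₀ = (0.04789333, 0.05635000, -0.01076667)
ω₀×(Iω₀) = (-0.0396, -0.0027, -0.0077)
I·α + gyro = (0.1400, 0.1100, -0.0400)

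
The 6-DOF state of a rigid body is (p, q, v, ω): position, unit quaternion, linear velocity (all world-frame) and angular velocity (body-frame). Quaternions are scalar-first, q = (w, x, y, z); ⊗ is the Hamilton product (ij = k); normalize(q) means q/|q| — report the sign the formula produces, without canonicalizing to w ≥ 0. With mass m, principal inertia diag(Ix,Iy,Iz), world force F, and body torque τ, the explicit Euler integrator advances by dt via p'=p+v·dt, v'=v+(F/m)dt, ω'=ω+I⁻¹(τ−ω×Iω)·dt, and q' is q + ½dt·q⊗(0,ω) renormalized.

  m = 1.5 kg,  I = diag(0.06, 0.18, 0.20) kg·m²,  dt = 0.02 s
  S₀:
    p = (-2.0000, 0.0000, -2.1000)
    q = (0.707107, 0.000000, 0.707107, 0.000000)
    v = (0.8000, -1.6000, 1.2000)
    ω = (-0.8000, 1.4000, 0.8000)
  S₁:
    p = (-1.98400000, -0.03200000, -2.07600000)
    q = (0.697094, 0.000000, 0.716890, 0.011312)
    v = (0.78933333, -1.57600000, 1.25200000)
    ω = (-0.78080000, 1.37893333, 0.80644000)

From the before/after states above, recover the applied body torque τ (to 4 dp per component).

rate change Δω = (0.01920000, -0.02106667, 0.00644000)
I·α + gyro = (0.0800, -0.1000, -0.0700)

τ = (0.0800, -0.1000, -0.0700)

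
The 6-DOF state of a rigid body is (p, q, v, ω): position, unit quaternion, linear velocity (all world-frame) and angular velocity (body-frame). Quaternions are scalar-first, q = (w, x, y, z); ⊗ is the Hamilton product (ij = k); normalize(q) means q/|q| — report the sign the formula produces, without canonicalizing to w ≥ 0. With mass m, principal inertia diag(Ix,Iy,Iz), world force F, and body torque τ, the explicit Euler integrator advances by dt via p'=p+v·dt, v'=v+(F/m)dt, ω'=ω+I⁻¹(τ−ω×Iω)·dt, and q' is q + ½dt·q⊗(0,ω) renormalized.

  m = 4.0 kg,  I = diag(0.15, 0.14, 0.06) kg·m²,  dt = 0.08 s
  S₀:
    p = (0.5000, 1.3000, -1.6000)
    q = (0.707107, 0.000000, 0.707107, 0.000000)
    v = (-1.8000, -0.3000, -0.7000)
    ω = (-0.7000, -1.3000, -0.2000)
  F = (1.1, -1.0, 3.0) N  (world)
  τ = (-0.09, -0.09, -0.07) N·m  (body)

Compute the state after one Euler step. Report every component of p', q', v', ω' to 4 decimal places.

p' = (0.3560, 1.2760, -1.6560)
q' = (0.7426, -0.0254, 0.6691, 0.0141)
v' = (-1.7780, -0.3200, -0.6400)
ω' = (-0.7369, -1.3586, -0.2812)

gyro term ω×Iω = (-0.0208, 0.0126, -0.0091)
α = I⁻¹(τ − ω×Iω) = (-0.4613, -0.7329, -1.0150)
ω' = ω + α·dt = (-0.7369, -1.3586, -0.2812)
Hamilton product q⊗(0,ω) = (0.9192391, -0.6363963, -0.9192391, 0.3535535)
q + ½dt·q⊗(0,ω), renormalized = (0.7426, -0.0254, 0.6691, 0.0141)
p' = p + v·dt = (0.3560, 1.2760, -1.6560)
v' = v + a·dt = (-1.7780, -0.3200, -0.6400)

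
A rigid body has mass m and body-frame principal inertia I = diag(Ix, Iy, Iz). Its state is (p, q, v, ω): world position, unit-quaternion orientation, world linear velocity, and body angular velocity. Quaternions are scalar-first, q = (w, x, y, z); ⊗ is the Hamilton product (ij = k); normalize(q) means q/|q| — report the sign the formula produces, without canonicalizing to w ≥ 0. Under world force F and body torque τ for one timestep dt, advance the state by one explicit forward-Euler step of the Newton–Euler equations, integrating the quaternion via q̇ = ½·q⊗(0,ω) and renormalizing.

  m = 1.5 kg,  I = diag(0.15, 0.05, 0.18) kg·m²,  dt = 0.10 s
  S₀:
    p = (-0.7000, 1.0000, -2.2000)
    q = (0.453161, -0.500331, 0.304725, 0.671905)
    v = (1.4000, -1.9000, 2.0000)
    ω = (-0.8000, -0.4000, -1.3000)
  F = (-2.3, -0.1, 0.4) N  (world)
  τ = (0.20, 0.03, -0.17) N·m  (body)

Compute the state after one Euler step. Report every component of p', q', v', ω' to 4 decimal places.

a = (-1.5333, -0.0667, 0.2667)
p + v·dt = (-0.5600, 0.8100, -2.0000)
v + (F/m)dt = (1.2467, -1.9067, 2.0267)
precession coupling ω×(Iω) = (0.0676, -0.0312, -0.0320)
α = I⁻¹(τ − ω×Iω) = (0.8827, 1.2240, -0.7667)
ω + α·dt = (-0.7117, -0.2776, -1.3767)
Hamilton product q⊗(0,ω) = (0.5951017, -0.4899093, -1.3692187, -0.1451969)
q + ½dt·q⊗(0,ω), renormalized = (0.4814, -0.5232, 0.2355, 0.6626)

p' = (-0.5600, 0.8100, -2.0000)
q' = (0.4814, -0.5232, 0.2355, 0.6626)
v' = (1.2467, -1.9067, 2.0267)
ω' = (-0.7117, -0.2776, -1.3767)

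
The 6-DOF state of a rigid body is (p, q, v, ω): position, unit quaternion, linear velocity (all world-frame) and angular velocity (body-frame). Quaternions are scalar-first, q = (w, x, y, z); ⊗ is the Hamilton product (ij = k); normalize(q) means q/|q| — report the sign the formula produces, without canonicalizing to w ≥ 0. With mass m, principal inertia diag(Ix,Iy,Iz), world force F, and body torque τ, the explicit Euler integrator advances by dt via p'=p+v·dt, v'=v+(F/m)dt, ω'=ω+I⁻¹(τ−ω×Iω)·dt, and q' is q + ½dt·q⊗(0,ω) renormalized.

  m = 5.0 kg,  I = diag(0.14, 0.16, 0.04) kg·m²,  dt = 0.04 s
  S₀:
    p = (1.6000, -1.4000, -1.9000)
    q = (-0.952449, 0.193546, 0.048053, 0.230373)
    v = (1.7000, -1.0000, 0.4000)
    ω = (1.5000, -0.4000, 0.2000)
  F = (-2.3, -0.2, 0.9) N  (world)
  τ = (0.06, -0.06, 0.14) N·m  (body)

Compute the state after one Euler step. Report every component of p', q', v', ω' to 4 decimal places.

a = (-0.4600, -0.0400, 0.1800)
new position p' = (1.6680, -1.4400, -1.8840)
new velocity v' = (1.6816, -1.0016, 0.4072)
precession coupling ω×(Iω) = (0.0096, 0.0300, -0.0120)
α = I⁻¹(τ − ω×Iω) = (0.3600, -0.5625, 3.8000)
ω' = ω + α·dt = (1.5144, -0.4225, 0.3520)
q⊗(0,ω) = (-0.3171724, -1.3269137, 0.6878299, -0.3399877)
q' = normalize(q + ½dt·q⊗(0,ω)) = (-0.9583, 0.1669, 0.0618, 0.2235)

p' = (1.6680, -1.4400, -1.8840)
q' = (-0.9583, 0.1669, 0.0618, 0.2235)
v' = (1.6816, -1.0016, 0.4072)
ω' = (1.5144, -0.4225, 0.3520)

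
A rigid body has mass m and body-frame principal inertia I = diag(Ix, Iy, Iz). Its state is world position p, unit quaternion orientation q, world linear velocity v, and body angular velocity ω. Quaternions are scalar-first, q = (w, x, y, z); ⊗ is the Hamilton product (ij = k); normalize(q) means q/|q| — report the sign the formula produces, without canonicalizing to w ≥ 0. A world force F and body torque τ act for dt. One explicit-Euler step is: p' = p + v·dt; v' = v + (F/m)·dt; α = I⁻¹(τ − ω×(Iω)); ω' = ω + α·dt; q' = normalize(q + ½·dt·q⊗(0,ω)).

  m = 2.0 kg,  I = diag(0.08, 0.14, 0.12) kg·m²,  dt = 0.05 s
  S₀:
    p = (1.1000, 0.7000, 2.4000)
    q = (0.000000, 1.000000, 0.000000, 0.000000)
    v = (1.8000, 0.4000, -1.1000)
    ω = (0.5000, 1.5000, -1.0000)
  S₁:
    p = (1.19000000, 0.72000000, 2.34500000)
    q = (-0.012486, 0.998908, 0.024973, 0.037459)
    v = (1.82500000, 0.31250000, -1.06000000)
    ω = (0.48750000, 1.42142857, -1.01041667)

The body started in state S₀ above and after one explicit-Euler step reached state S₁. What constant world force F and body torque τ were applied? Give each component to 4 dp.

ω₁ − ω₀ = (-0.01250000, -0.07857143, -0.01041667)
gyro term ω₀×Iω₀ = (0.0300, 0.0200, 0.0450)
τ = I·(Δω/dt) + ω₀×(Iω₀) = (0.0100, -0.2000, 0.0200)
velocity change Δv = (0.02500000, -0.08750000, 0.04000000)
m·(v₁−v₀)/dt = (1.0000, -3.5000, 1.6000)

F = (1.0000, -3.5000, 1.6000)
τ = (0.0100, -0.2000, 0.0200)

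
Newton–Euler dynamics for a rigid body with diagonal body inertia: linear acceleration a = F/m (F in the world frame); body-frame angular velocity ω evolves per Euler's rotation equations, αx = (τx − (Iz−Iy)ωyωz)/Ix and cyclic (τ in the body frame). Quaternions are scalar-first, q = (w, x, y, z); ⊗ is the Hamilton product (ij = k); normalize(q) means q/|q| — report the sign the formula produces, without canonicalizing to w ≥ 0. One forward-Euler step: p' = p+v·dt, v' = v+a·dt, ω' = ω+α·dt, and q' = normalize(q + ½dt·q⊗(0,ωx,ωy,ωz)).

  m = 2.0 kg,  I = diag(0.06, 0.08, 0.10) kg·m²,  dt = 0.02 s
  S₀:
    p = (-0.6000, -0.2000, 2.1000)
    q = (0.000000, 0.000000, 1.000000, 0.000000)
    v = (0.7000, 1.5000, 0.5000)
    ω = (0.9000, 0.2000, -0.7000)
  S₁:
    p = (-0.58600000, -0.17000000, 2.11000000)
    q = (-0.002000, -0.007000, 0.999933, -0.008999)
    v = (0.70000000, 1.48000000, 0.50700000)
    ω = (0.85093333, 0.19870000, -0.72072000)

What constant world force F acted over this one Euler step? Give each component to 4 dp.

v₁ − v₀ = (0.00000000, -0.02000000, 0.00700000)
m·(v₁−v₀)/dt = (0.0000, -2.0000, 0.7000)

F = (0.0000, -2.0000, 0.7000)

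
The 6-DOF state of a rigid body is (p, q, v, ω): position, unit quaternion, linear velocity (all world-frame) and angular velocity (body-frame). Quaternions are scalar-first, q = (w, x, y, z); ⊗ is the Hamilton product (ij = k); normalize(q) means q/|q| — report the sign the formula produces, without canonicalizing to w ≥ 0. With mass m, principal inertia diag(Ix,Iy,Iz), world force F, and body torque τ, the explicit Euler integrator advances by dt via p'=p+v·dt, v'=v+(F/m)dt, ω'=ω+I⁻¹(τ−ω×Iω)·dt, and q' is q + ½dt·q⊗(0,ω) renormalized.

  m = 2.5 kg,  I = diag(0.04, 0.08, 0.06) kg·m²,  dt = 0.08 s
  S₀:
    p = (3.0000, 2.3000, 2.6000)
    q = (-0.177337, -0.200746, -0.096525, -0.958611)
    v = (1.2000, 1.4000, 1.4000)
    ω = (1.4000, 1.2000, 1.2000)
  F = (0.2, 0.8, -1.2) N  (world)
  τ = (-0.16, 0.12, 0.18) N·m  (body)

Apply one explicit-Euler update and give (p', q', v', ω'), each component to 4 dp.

gyro term ω×Iω = (-0.0288, -0.0336, 0.0672)
angular accel α = (-3.2800, 1.9200, 1.8800)
ω + α·dt = (1.1376, 1.3536, 1.3504)
q⊗(0,ω) = (1.5472076, 0.7862314, -1.3139646, -0.3185646)
q' = normalize(q + ½dt·q⊗(0,ω)) = (-0.1150, -0.1686, -0.1485, -0.9676)
a = F/m = (0.0800, 0.3200, -0.4800)
new position p' = (3.0960, 2.4120, 2.7120)
new velocity v' = (1.2064, 1.4256, 1.3616)

p' = (3.0960, 2.4120, 2.7120)
q' = (-0.1150, -0.1686, -0.1485, -0.9676)
v' = (1.2064, 1.4256, 1.3616)
ω' = (1.1376, 1.3536, 1.3504)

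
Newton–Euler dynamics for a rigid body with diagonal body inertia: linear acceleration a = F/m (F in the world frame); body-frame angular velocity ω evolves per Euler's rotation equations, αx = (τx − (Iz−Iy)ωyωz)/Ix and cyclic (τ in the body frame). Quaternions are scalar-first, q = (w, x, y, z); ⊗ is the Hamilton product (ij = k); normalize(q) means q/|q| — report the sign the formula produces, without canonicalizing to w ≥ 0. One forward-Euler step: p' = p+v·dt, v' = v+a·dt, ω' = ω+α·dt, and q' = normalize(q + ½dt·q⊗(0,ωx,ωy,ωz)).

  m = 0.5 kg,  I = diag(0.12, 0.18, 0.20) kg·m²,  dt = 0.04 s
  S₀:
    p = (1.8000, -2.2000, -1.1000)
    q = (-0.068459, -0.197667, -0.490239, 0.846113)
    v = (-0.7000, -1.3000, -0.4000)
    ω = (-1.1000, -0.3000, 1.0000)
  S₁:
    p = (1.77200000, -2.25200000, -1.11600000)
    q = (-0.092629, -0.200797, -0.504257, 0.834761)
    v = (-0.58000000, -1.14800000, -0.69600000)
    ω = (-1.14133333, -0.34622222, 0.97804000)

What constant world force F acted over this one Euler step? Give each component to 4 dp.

F = (1.5000, 1.9000, -3.7000)

v₁ − v₀ = (0.12000000, 0.15200000, -0.29600000)
m·(v₁−v₀)/dt = (1.5000, 1.9000, -3.7000)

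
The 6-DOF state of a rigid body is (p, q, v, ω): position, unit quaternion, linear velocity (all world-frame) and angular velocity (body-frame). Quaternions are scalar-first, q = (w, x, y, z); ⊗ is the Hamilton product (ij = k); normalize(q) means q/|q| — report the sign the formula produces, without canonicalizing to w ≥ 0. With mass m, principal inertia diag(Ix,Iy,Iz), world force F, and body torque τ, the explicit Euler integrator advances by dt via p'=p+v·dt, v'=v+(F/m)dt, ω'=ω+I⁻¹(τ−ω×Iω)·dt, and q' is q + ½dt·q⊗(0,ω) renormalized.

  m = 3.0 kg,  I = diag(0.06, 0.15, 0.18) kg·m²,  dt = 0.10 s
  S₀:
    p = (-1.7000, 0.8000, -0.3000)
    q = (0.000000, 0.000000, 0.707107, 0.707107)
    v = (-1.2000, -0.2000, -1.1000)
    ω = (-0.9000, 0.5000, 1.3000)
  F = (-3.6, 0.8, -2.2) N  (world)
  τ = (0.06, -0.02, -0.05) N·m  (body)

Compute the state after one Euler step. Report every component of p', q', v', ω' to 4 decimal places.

gyro term ω×Iω = (0.0195, 0.1404, -0.0405)
angular accel α = (0.6750, -1.0693, -0.0528)
new body rate ω' = (-0.8325, 0.3931, 1.2947)
q⊗(0,ω) = (-1.2727926, 0.5656856, -0.6363963, 0.6363963)
q + ½dt·q⊗(0,ω), renormalized = (-0.0634, 0.0282, 0.6730, 0.7364)
a = (-1.2000, 0.2667, -0.7333)
new position p' = (-1.8200, 0.7800, -0.4100)
v' = v + a·dt = (-1.3200, -0.1733, -1.1733)

p' = (-1.8200, 0.7800, -0.4100)
q' = (-0.0634, 0.0282, 0.6730, 0.7364)
v' = (-1.3200, -0.1733, -1.1733)
ω' = (-0.8325, 0.3931, 1.2947)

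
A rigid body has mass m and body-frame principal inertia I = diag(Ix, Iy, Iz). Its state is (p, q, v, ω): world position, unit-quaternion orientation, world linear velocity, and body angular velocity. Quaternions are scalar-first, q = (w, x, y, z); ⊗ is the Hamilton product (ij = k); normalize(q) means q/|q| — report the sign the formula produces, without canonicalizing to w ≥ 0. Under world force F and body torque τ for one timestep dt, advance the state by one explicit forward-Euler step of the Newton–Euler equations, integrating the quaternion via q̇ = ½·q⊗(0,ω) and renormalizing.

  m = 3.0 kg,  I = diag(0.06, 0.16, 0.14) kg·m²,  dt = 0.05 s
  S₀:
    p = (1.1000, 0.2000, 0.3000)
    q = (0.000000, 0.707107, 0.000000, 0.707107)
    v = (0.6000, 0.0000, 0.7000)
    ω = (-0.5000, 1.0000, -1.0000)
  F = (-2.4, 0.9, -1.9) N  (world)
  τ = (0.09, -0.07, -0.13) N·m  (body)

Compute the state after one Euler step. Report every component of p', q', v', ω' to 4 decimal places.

p' = (1.1300, 0.2000, 0.3350)
q' = (0.0265, 0.6889, 0.0088, 0.7243)
v' = (0.5600, 0.0150, 0.6683)
ω' = (-0.4417, 0.9906, -1.0286)

p' = p + v·dt = (1.1300, 0.2000, 0.3350)
v + (F/m)dt = (0.5600, 0.0150, 0.6683)
ω×(Iω) gyroscopic = (0.0200, -0.0400, -0.0500)
(τ − ω×Iω)/I = (1.1667, -0.1875, -0.5714)
ω' = ω + α·dt = (-0.4417, 0.9906, -1.0286)
2q̇ = q⊗(0,ω) = (1.0606605, -0.7071070, 0.3535535, 0.7071070)
updated quaternion q' = (0.0265, 0.6889, 0.0088, 0.7243)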